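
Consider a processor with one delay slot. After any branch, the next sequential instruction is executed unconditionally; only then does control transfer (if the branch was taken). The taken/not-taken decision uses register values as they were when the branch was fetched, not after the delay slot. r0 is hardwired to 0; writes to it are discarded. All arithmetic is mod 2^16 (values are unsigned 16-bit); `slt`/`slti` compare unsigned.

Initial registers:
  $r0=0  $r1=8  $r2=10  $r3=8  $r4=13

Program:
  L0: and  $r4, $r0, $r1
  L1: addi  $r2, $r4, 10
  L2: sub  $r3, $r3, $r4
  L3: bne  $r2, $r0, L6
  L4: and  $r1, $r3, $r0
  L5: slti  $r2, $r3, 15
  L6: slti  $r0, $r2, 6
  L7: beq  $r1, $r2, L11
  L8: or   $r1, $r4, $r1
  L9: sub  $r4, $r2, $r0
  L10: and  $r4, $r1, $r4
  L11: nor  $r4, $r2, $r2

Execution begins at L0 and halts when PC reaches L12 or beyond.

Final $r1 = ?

0

PC=0  and  $r4, $r0, $r1     | $r0=0 $r1=8 $r2=10 $r3=8 $r4=0
PC=1  addi  $r2, $r4, 10     | $r0=0 $r1=8 $r2=10 $r3=8 $r4=0
PC=2  sub  $r3, $r3, $r4     | $r0=0 $r1=8 $r2=10 $r3=8 $r4=0
PC=3  bne  $r2, $r0, L6      | $r0=0 $r1=8 $r2=10 $r3=8 $r4=0  [TAKEN]
PC=4  and  $r1, $r3, $r0     | $r0=0 $r1=0 $r2=10 $r3=8 $r4=0
PC=6  slti  $r0, $r2, 6      | $r0=0 $r1=0 $r2=10 $r3=8 $r4=0
PC=7  beq  $r1, $r2, L11     | $r0=0 $r1=0 $r2=10 $r3=8 $r4=0  [not taken]
PC=8  or   $r1, $r4, $r1     | $r0=0 $r1=0 $r2=10 $r3=8 $r4=0
PC=9  sub  $r4, $r2, $r0     | $r0=0 $r1=0 $r2=10 $r3=8 $r4=10
PC=10 and  $r4, $r1, $r4     | $r0=0 $r1=0 $r2=10 $r3=8 $r4=0
PC=11 nor  $r4, $r2, $r2     | $r0=0 $r1=0 $r2=10 $r3=8 $r4=65525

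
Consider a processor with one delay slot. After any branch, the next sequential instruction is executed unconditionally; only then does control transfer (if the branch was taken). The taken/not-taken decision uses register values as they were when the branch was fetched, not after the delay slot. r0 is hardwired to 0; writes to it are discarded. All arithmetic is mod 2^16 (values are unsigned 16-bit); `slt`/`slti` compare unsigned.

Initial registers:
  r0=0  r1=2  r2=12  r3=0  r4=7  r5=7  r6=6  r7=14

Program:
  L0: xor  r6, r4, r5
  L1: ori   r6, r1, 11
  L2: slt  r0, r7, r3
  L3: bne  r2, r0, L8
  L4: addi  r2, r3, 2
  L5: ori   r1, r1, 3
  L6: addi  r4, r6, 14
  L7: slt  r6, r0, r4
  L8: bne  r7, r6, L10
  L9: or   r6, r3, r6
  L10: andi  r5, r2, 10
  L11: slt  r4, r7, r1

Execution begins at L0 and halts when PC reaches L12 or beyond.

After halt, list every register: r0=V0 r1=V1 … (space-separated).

PC=0  xor  r6, r4, r5        | r0=0 r1=2 r2=12 r3=0 r4=7 r5=7 r6=0 r7=14
PC=1  ori   r6, r1, 11       | r0=0 r1=2 r2=12 r3=0 r4=7 r5=7 r6=11 r7=14
PC=2  slt  r0, r7, r3        | r0=0 r1=2 r2=12 r3=0 r4=7 r5=7 r6=11 r7=14
PC=3  bne  r2, r0, L8        | r0=0 r1=2 r2=12 r3=0 r4=7 r5=7 r6=11 r7=14  [TAKEN]
PC=4  addi  r2, r3, 2        | r0=0 r1=2 r2=2 r3=0 r4=7 r5=7 r6=11 r7=14
PC=8  bne  r7, r6, L10       | r0=0 r1=2 r2=2 r3=0 r4=7 r5=7 r6=11 r7=14  [TAKEN]
PC=9  or   r6, r3, r6        | r0=0 r1=2 r2=2 r3=0 r4=7 r5=7 r6=11 r7=14
PC=10 andi  r5, r2, 10       | r0=0 r1=2 r2=2 r3=0 r4=7 r5=2 r6=11 r7=14
PC=11 slt  r4, r7, r1        | r0=0 r1=2 r2=2 r3=0 r4=0 r5=2 r6=11 r7=14

r0=0 r1=2 r2=2 r3=0 r4=0 r5=2 r6=11 r7=14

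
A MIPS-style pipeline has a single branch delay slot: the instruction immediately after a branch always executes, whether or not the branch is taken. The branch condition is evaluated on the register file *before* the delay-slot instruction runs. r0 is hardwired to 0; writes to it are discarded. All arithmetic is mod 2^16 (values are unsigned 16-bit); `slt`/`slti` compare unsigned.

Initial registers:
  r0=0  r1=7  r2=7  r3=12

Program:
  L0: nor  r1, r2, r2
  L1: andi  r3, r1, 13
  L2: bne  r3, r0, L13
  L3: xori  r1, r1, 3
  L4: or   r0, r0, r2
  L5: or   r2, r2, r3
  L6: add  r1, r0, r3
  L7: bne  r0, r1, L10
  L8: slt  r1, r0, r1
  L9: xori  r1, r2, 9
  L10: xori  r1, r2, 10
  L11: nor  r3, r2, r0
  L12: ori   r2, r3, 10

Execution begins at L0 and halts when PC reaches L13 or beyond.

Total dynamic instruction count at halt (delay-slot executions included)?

[0] nor  r1, r2, r2  →  {r0:0, r1:65528, r2:7, r3:12}
[1] andi  r3, r1, 13  →  {r0:0, r1:65528, r2:7, r3:8}
[2] bne  r3, r0, L13  →  {r0:0, r1:65528, r2:7, r3:8}  ⟨branch taken⟩
[3] xori  r1, r1, 3  →  {r0:0, r1:65531, r2:7, r3:8}

4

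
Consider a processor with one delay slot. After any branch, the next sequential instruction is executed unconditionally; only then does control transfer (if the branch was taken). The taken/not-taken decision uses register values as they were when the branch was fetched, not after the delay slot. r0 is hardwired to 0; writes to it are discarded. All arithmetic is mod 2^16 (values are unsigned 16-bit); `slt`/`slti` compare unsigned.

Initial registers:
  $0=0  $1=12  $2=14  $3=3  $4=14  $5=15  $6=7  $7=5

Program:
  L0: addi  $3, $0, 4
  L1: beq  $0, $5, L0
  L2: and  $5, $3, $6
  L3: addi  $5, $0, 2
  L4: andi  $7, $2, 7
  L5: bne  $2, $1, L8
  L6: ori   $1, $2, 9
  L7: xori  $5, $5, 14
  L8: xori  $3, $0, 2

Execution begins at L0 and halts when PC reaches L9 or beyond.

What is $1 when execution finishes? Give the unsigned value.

15

  step pc=0: addi  $3, $0, 4  regs=(0,12,14,4,14,15,7,5)
  step pc=1: beq  $0, $5, L0  cond=F  regs=(0,12,14,4,14,15,7,5)
  step pc=2: and  $5, $3, $6  regs=(0,12,14,4,14,4,7,5)
  step pc=3: addi  $5, $0, 2  regs=(0,12,14,4,14,2,7,5)
  step pc=4: andi  $7, $2, 7  regs=(0,12,14,4,14,2,7,6)
  step pc=5: bne  $2, $1, L8  cond=T  regs=(0,12,14,4,14,2,7,6)
  step pc=6: ori   $1, $2, 9  regs=(0,15,14,4,14,2,7,6)
  step pc=8: xori  $3, $0, 2  regs=(0,15,14,2,14,2,7,6)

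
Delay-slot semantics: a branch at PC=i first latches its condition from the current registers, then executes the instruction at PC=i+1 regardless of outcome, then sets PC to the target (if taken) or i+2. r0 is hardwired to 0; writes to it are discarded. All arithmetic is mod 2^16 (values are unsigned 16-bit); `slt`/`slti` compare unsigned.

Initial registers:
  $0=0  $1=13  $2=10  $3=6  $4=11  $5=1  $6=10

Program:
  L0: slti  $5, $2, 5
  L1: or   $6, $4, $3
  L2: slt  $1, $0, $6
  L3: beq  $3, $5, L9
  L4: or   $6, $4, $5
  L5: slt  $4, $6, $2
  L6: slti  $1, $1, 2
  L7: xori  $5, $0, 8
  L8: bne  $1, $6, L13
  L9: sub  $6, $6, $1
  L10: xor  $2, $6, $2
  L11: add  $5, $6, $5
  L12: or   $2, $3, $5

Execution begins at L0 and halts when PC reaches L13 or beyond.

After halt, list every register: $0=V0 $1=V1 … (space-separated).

$0=0 $1=1 $2=10 $3=6 $4=0 $5=8 $6=10

PC=0  slti  $5, $2, 5        | $0=0 $1=13 $2=10 $3=6 $4=11 $5=0 $6=10
PC=1  or   $6, $4, $3        | $0=0 $1=13 $2=10 $3=6 $4=11 $5=0 $6=15
PC=2  slt  $1, $0, $6        | $0=0 $1=1 $2=10 $3=6 $4=11 $5=0 $6=15
PC=3  beq  $3, $5, L9        | $0=0 $1=1 $2=10 $3=6 $4=11 $5=0 $6=15  [not taken]
PC=4  or   $6, $4, $5        | $0=0 $1=1 $2=10 $3=6 $4=11 $5=0 $6=11
PC=5  slt  $4, $6, $2        | $0=0 $1=1 $2=10 $3=6 $4=0 $5=0 $6=11
PC=6  slti  $1, $1, 2        | $0=0 $1=1 $2=10 $3=6 $4=0 $5=0 $6=11
PC=7  xori  $5, $0, 8        | $0=0 $1=1 $2=10 $3=6 $4=0 $5=8 $6=11
PC=8  bne  $1, $6, L13       | $0=0 $1=1 $2=10 $3=6 $4=0 $5=8 $6=11  [TAKEN]
PC=9  sub  $6, $6, $1        | $0=0 $1=1 $2=10 $3=6 $4=0 $5=8 $6=10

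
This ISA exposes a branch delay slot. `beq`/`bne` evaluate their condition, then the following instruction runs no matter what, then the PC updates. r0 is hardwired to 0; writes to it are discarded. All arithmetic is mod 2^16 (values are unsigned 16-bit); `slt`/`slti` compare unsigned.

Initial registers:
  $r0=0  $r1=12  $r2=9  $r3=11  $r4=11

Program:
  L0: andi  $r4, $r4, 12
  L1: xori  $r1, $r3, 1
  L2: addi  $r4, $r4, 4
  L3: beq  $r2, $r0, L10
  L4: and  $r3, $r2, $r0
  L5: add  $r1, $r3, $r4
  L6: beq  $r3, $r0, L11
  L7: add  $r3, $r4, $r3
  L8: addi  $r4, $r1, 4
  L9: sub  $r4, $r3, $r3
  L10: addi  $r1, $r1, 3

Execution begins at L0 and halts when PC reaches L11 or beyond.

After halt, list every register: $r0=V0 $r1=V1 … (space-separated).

$r0=0 $r1=12 $r2=9 $r3=12 $r4=12

#0 andi  $r4, $r4, 12 ; 0/12/9/11/8
#1 xori  $r1, $r3, 1 ; 0/10/9/11/8
#2 addi  $r4, $r4, 4 ; 0/10/9/11/12
#3 beq  $r2, $r0, L10 ; 0/10/9/11/12 ; →fallthru
#4 and  $r3, $r2, $r0 ; 0/10/9/0/12
#5 add  $r1, $r3, $r4 ; 0/12/9/0/12
#6 beq  $r3, $r0, L11 ; 0/12/9/0/12 ; →target
#7 add  $r3, $r4, $r3 ; 0/12/9/12/12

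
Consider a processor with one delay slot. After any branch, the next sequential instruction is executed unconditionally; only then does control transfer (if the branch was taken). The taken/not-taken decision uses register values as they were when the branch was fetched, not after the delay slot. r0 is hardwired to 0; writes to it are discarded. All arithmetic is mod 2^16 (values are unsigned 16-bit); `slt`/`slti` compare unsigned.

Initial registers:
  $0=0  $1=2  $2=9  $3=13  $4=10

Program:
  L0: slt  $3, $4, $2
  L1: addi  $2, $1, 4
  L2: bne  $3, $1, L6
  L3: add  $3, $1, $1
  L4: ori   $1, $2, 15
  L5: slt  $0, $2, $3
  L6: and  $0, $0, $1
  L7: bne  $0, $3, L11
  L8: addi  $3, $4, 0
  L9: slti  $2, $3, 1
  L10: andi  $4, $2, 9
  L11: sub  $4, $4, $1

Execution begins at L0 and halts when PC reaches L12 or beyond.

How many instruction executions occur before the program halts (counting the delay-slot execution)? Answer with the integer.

8

PC=0  slt  $3, $4, $2        | $0=0 $1=2 $2=9 $3=0 $4=10
PC=1  addi  $2, $1, 4        | $0=0 $1=2 $2=6 $3=0 $4=10
PC=2  bne  $3, $1, L6        | $0=0 $1=2 $2=6 $3=0 $4=10  [TAKEN]
PC=3  add  $3, $1, $1        | $0=0 $1=2 $2=6 $3=4 $4=10
PC=6  and  $0, $0, $1        | $0=0 $1=2 $2=6 $3=4 $4=10
PC=7  bne  $0, $3, L11       | $0=0 $1=2 $2=6 $3=4 $4=10  [TAKEN]
PC=8  addi  $3, $4, 0        | $0=0 $1=2 $2=6 $3=10 $4=10
PC=11 sub  $4, $4, $1        | $0=0 $1=2 $2=6 $3=10 $4=8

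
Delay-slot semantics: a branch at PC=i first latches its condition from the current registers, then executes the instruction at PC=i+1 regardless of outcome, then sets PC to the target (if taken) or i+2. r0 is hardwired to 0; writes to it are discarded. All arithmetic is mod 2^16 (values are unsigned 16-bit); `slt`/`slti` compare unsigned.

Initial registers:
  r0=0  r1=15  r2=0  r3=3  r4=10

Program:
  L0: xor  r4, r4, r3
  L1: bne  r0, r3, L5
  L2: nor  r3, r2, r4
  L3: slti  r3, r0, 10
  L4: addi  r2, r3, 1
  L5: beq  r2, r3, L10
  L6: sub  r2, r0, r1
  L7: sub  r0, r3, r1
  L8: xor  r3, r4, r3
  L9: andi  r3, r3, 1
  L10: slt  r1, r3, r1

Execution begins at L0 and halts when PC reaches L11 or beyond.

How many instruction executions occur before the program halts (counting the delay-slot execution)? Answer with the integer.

PC=0  xor  r4, r4, r3        | r0=0 r1=15 r2=0 r3=3 r4=9
PC=1  bne  r0, r3, L5        | r0=0 r1=15 r2=0 r3=3 r4=9  [TAKEN]
PC=2  nor  r3, r2, r4        | r0=0 r1=15 r2=0 r3=65526 r4=9
PC=5  beq  r2, r3, L10       | r0=0 r1=15 r2=0 r3=65526 r4=9  [not taken]
PC=6  sub  r2, r0, r1        | r0=0 r1=15 r2=65521 r3=65526 r4=9
PC=7  sub  r0, r3, r1        | r0=0 r1=15 r2=65521 r3=65526 r4=9
PC=8  xor  r3, r4, r3        | r0=0 r1=15 r2=65521 r3=65535 r4=9
PC=9  andi  r3, r3, 1        | r0=0 r1=15 r2=65521 r3=1 r4=9
PC=10 slt  r1, r3, r1        | r0=0 r1=1 r2=65521 r3=1 r4=9

9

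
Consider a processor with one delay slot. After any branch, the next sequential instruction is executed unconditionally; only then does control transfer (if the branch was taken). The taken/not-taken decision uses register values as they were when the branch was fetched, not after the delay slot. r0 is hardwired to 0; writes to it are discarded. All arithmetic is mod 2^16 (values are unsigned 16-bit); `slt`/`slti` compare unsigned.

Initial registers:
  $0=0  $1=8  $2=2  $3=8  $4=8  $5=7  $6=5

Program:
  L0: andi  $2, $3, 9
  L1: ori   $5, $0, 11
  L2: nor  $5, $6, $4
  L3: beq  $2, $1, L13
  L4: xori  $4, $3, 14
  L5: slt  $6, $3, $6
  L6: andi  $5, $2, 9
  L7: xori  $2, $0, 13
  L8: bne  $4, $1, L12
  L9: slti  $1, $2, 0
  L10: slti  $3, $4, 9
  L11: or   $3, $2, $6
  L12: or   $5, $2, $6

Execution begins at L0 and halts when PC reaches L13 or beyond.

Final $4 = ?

6

  step pc=0: andi  $2, $3, 9  regs=(0,8,8,8,8,7,5)
  step pc=1: ori   $5, $0, 11  regs=(0,8,8,8,8,11,5)
  step pc=2: nor  $5, $6, $4  regs=(0,8,8,8,8,65522,5)
  step pc=3: beq  $2, $1, L13  cond=T  regs=(0,8,8,8,8,65522,5)
  step pc=4: xori  $4, $3, 14  regs=(0,8,8,8,6,65522,5)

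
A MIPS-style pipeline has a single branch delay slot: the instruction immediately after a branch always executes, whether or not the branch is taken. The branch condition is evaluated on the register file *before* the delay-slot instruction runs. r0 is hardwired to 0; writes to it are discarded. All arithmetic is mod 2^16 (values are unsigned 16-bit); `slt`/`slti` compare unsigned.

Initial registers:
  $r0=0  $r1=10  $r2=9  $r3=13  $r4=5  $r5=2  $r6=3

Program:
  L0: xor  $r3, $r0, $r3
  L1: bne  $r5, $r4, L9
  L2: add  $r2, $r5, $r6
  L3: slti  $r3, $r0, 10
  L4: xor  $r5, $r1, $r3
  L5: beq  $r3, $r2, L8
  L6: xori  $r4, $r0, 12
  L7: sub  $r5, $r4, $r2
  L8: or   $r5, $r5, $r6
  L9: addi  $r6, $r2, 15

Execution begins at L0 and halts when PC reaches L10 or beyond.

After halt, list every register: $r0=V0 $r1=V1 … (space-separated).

$r0=0 $r1=10 $r2=5 $r3=13 $r4=5 $r5=2 $r6=20

#0 xor  $r3, $r0, $r3 ; 0/10/9/13/5/2/3
#1 bne  $r5, $r4, L9 ; 0/10/9/13/5/2/3 ; →target
#2 add  $r2, $r5, $r6 ; 0/10/5/13/5/2/3
#9 addi  $r6, $r2, 15 ; 0/10/5/13/5/2/20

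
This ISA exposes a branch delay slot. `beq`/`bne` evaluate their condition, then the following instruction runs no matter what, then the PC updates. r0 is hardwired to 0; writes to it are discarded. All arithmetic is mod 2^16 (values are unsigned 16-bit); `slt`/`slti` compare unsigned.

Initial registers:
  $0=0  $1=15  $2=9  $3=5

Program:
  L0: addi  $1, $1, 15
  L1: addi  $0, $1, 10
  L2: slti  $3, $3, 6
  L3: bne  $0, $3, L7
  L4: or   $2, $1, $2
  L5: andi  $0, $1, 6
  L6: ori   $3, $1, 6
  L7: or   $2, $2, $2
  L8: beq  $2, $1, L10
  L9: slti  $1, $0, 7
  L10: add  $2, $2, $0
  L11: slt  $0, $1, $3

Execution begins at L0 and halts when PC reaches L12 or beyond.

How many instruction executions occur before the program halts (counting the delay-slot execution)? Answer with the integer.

10

PC=0  addi  $1, $1, 15       | $0=0 $1=30 $2=9 $3=5
PC=1  addi  $0, $1, 10       | $0=0 $1=30 $2=9 $3=5
PC=2  slti  $3, $3, 6        | $0=0 $1=30 $2=9 $3=1
PC=3  bne  $0, $3, L7        | $0=0 $1=30 $2=9 $3=1  [TAKEN]
PC=4  or   $2, $1, $2        | $0=0 $1=30 $2=31 $3=1
PC=7  or   $2, $2, $2        | $0=0 $1=30 $2=31 $3=1
PC=8  beq  $2, $1, L10       | $0=0 $1=30 $2=31 $3=1  [not taken]
PC=9  slti  $1, $0, 7        | $0=0 $1=1 $2=31 $3=1
PC=10 add  $2, $2, $0        | $0=0 $1=1 $2=31 $3=1
PC=11 slt  $0, $1, $3        | $0=0 $1=1 $2=31 $3=1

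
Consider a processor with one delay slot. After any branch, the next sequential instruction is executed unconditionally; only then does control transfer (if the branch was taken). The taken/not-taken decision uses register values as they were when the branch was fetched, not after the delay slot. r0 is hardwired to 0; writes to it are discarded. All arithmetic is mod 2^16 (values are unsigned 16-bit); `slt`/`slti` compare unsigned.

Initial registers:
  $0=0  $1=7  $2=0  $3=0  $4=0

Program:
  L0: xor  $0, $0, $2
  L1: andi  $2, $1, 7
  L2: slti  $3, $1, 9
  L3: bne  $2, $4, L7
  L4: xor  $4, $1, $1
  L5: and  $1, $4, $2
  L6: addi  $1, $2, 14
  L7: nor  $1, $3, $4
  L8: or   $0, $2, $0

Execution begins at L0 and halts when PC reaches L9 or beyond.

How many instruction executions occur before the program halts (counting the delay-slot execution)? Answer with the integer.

[0] xor  $0, $0, $2  →  {$0:0, $1:7, $2:0, $3:0, $4:0}
[1] andi  $2, $1, 7  →  {$0:0, $1:7, $2:7, $3:0, $4:0}
[2] slti  $3, $1, 9  →  {$0:0, $1:7, $2:7, $3:1, $4:0}
[3] bne  $2, $4, L7  →  {$0:0, $1:7, $2:7, $3:1, $4:0}  ⟨branch taken⟩
[4] xor  $4, $1, $1  →  {$0:0, $1:7, $2:7, $3:1, $4:0}
[7] nor  $1, $3, $4  →  {$0:0, $1:65534, $2:7, $3:1, $4:0}
[8] or   $0, $2, $0  →  {$0:0, $1:65534, $2:7, $3:1, $4:0}

7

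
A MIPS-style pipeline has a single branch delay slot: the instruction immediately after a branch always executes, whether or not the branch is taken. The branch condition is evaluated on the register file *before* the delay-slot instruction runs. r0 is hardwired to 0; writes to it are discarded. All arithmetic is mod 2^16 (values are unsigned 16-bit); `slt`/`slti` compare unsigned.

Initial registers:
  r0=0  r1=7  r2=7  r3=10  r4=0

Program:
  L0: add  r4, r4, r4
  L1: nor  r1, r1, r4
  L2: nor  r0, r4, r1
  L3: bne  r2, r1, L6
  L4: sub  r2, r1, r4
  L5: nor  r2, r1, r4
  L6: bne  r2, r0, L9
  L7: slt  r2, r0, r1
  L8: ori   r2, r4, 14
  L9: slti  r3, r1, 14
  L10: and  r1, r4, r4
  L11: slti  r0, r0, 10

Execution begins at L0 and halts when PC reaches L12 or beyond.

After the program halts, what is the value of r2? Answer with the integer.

  step pc=0: add  r4, r4, r4  regs=(0,7,7,10,0)
  step pc=1: nor  r1, r1, r4  regs=(0,65528,7,10,0)
  step pc=2: nor  r0, r4, r1  regs=(0,65528,7,10,0)
  step pc=3: bne  r2, r1, L6  cond=T  regs=(0,65528,7,10,0)
  step pc=4: sub  r2, r1, r4  regs=(0,65528,65528,10,0)
  step pc=6: bne  r2, r0, L9  cond=T  regs=(0,65528,65528,10,0)
  step pc=7: slt  r2, r0, r1  regs=(0,65528,1,10,0)
  step pc=9: slti  r3, r1, 14  regs=(0,65528,1,0,0)
  step pc=10: and  r1, r4, r4  regs=(0,0,1,0,0)
  step pc=11: slti  r0, r0, 10  regs=(0,0,1,0,0)

1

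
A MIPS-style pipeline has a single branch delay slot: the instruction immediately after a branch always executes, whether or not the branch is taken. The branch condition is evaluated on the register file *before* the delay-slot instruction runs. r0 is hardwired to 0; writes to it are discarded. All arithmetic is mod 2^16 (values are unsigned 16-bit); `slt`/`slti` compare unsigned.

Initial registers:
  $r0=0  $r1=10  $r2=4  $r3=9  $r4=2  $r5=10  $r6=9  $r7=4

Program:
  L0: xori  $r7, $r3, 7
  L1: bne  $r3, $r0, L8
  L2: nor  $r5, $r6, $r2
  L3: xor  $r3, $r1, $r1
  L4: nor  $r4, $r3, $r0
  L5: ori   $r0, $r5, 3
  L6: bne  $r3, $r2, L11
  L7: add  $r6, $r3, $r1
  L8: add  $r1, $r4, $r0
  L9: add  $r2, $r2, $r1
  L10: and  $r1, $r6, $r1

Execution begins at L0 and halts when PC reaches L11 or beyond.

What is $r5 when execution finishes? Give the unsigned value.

PC=0  xori  $r7, $r3, 7      | $r0=0 $r1=10 $r2=4 $r3=9 $r4=2 $r5=10 $r6=9 $r7=14
PC=1  bne  $r3, $r0, L8      | $r0=0 $r1=10 $r2=4 $r3=9 $r4=2 $r5=10 $r6=9 $r7=14  [TAKEN]
PC=2  nor  $r5, $r6, $r2     | $r0=0 $r1=10 $r2=4 $r3=9 $r4=2 $r5=65522 $r6=9 $r7=14
PC=8  add  $r1, $r4, $r0     | $r0=0 $r1=2 $r2=4 $r3=9 $r4=2 $r5=65522 $r6=9 $r7=14
PC=9  add  $r2, $r2, $r1     | $r0=0 $r1=2 $r2=6 $r3=9 $r4=2 $r5=65522 $r6=9 $r7=14
PC=10 and  $r1, $r6, $r1     | $r0=0 $r1=0 $r2=6 $r3=9 $r4=2 $r5=65522 $r6=9 $r7=14

65522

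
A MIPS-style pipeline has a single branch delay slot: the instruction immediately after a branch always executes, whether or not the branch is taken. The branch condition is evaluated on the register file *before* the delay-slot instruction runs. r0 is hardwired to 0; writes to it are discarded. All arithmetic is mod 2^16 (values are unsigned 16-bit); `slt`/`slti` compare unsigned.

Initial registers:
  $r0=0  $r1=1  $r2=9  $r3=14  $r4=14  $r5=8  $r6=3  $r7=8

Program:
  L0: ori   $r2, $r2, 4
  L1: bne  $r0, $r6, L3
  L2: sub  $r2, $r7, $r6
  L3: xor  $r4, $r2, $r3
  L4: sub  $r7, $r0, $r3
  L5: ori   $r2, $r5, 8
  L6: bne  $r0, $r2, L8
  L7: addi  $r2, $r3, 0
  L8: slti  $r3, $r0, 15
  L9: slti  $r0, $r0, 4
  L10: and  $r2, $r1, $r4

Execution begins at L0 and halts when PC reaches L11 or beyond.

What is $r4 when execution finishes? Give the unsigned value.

11

[0] ori   $r2, $r2, 4  →  {$r0:0, $r1:1, $r2:13, $r3:14, $r4:14, $r5:8, $r6:3, $r7:8}
[1] bne  $r0, $r6, L3  →  {$r0:0, $r1:1, $r2:13, $r3:14, $r4:14, $r5:8, $r6:3, $r7:8}  ⟨branch taken⟩
[2] sub  $r2, $r7, $r6  →  {$r0:0, $r1:1, $r2:5, $r3:14, $r4:14, $r5:8, $r6:3, $r7:8}
[3] xor  $r4, $r2, $r3  →  {$r0:0, $r1:1, $r2:5, $r3:14, $r4:11, $r5:8, $r6:3, $r7:8}
[4] sub  $r7, $r0, $r3  →  {$r0:0, $r1:1, $r2:5, $r3:14, $r4:11, $r5:8, $r6:3, $r7:65522}
[5] ori   $r2, $r5, 8  →  {$r0:0, $r1:1, $r2:8, $r3:14, $r4:11, $r5:8, $r6:3, $r7:65522}
[6] bne  $r0, $r2, L8  →  {$r0:0, $r1:1, $r2:8, $r3:14, $r4:11, $r5:8, $r6:3, $r7:65522}  ⟨branch taken⟩
[7] addi  $r2, $r3, 0  →  {$r0:0, $r1:1, $r2:14, $r3:14, $r4:11, $r5:8, $r6:3, $r7:65522}
[8] slti  $r3, $r0, 15  →  {$r0:0, $r1:1, $r2:14, $r3:1, $r4:11, $r5:8, $r6:3, $r7:65522}
[9] slti  $r0, $r0, 4  →  {$r0:0, $r1:1, $r2:14, $r3:1, $r4:11, $r5:8, $r6:3, $r7:65522}
[10] and  $r2, $r1, $r4  →  {$r0:0, $r1:1, $r2:1, $r3:1, $r4:11, $r5:8, $r6:3, $r7:65522}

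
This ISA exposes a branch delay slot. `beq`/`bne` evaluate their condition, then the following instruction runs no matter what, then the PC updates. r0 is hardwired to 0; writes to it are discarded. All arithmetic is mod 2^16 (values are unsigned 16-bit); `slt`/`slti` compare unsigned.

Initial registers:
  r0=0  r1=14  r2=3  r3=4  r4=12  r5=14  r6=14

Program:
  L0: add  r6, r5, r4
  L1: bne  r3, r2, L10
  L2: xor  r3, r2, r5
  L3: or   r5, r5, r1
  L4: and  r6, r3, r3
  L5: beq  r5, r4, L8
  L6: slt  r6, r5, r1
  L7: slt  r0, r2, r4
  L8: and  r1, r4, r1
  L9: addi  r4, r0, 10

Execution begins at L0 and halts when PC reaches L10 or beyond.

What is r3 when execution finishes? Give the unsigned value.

PC=0  add  r6, r5, r4        | r0=0 r1=14 r2=3 r3=4 r4=12 r5=14 r6=26
PC=1  bne  r3, r2, L10       | r0=0 r1=14 r2=3 r3=4 r4=12 r5=14 r6=26  [TAKEN]
PC=2  xor  r3, r2, r5        | r0=0 r1=14 r2=3 r3=13 r4=12 r5=14 r6=26

13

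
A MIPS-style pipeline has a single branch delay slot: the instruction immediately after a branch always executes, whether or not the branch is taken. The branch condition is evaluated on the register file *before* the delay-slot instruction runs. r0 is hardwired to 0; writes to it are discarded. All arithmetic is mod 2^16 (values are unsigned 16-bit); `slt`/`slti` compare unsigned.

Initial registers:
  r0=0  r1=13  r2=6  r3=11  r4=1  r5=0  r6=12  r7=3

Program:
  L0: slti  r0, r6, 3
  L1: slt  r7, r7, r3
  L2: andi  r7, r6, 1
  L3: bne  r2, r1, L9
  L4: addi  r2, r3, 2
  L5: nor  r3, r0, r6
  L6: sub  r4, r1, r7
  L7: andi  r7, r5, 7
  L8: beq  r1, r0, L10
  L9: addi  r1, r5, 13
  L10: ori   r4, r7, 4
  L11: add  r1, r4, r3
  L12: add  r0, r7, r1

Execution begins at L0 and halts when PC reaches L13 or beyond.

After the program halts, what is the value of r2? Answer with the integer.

13

[0] slti  r0, r6, 3  →  {r0:0, r1:13, r2:6, r3:11, r4:1, r5:0, r6:12, r7:3}
[1] slt  r7, r7, r3  →  {r0:0, r1:13, r2:6, r3:11, r4:1, r5:0, r6:12, r7:1}
[2] andi  r7, r6, 1  →  {r0:0, r1:13, r2:6, r3:11, r4:1, r5:0, r6:12, r7:0}
[3] bne  r2, r1, L9  →  {r0:0, r1:13, r2:6, r3:11, r4:1, r5:0, r6:12, r7:0}  ⟨branch taken⟩
[4] addi  r2, r3, 2  →  {r0:0, r1:13, r2:13, r3:11, r4:1, r5:0, r6:12, r7:0}
[9] addi  r1, r5, 13  →  {r0:0, r1:13, r2:13, r3:11, r4:1, r5:0, r6:12, r7:0}
[10] ori   r4, r7, 4  →  {r0:0, r1:13, r2:13, r3:11, r4:4, r5:0, r6:12, r7:0}
[11] add  r1, r4, r3  →  {r0:0, r1:15, r2:13, r3:11, r4:4, r5:0, r6:12, r7:0}
[12] add  r0, r7, r1  →  {r0:0, r1:15, r2:13, r3:11, r4:4, r5:0, r6:12, r7:0}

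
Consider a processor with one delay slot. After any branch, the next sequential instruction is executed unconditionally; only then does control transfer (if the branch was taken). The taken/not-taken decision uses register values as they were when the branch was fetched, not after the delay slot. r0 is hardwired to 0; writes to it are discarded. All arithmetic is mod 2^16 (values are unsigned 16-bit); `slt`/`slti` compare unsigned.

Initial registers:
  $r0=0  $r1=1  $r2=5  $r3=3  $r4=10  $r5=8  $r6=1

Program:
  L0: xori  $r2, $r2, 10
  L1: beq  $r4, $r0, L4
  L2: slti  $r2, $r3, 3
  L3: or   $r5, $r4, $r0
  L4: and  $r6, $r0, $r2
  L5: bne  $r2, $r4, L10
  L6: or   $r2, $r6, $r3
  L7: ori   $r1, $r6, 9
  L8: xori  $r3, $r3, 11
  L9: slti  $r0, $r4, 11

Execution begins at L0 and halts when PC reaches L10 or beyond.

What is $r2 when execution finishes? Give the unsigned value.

3

#0 xori  $r2, $r2, 10 ; 0/1/15/3/10/8/1
#1 beq  $r4, $r0, L4 ; 0/1/15/3/10/8/1 ; →fallthru
#2 slti  $r2, $r3, 3 ; 0/1/0/3/10/8/1
#3 or   $r5, $r4, $r0 ; 0/1/0/3/10/10/1
#4 and  $r6, $r0, $r2 ; 0/1/0/3/10/10/0
#5 bne  $r2, $r4, L10 ; 0/1/0/3/10/10/0 ; →target
#6 or   $r2, $r6, $r3 ; 0/1/3/3/10/10/0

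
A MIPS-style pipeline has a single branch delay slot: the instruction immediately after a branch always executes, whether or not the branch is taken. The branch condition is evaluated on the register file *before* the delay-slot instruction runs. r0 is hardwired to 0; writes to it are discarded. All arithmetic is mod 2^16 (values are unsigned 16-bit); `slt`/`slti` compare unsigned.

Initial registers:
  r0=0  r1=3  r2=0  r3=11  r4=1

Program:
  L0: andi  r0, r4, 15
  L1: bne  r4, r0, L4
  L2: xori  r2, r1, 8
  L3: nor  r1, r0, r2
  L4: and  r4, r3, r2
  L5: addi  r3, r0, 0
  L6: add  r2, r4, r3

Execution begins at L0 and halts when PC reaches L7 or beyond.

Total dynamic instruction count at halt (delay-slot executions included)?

PC=0  andi  r0, r4, 15       | r0=0 r1=3 r2=0 r3=11 r4=1
PC=1  bne  r4, r0, L4        | r0=0 r1=3 r2=0 r3=11 r4=1  [TAKEN]
PC=2  xori  r2, r1, 8        | r0=0 r1=3 r2=11 r3=11 r4=1
PC=4  and  r4, r3, r2        | r0=0 r1=3 r2=11 r3=11 r4=11
PC=5  addi  r3, r0, 0        | r0=0 r1=3 r2=11 r3=0 r4=11
PC=6  add  r2, r4, r3        | r0=0 r1=3 r2=11 r3=0 r4=11

6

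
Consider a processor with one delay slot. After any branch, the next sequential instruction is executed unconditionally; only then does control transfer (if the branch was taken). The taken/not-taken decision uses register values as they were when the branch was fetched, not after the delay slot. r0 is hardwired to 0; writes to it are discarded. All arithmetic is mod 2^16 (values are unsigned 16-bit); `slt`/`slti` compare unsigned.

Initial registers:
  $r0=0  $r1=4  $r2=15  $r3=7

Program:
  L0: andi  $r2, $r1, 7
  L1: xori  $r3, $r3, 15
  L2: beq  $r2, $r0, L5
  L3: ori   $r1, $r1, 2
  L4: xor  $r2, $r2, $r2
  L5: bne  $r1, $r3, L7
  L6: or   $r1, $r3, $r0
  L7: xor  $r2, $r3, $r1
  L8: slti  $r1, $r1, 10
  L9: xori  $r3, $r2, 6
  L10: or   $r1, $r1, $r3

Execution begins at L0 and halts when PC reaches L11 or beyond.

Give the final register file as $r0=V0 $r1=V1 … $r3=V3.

$r0=0 $r1=7 $r2=0 $r3=6

PC=0  andi  $r2, $r1, 7      | $r0=0 $r1=4 $r2=4 $r3=7
PC=1  xori  $r3, $r3, 15     | $r0=0 $r1=4 $r2=4 $r3=8
PC=2  beq  $r2, $r0, L5      | $r0=0 $r1=4 $r2=4 $r3=8  [not taken]
PC=3  ori   $r1, $r1, 2      | $r0=0 $r1=6 $r2=4 $r3=8
PC=4  xor  $r2, $r2, $r2     | $r0=0 $r1=6 $r2=0 $r3=8
PC=5  bne  $r1, $r3, L7      | $r0=0 $r1=6 $r2=0 $r3=8  [TAKEN]
PC=6  or   $r1, $r3, $r0     | $r0=0 $r1=8 $r2=0 $r3=8
PC=7  xor  $r2, $r3, $r1     | $r0=0 $r1=8 $r2=0 $r3=8
PC=8  slti  $r1, $r1, 10     | $r0=0 $r1=1 $r2=0 $r3=8
PC=9  xori  $r3, $r2, 6      | $r0=0 $r1=1 $r2=0 $r3=6
PC=10 or   $r1, $r1, $r3     | $r0=0 $r1=7 $r2=0 $r3=6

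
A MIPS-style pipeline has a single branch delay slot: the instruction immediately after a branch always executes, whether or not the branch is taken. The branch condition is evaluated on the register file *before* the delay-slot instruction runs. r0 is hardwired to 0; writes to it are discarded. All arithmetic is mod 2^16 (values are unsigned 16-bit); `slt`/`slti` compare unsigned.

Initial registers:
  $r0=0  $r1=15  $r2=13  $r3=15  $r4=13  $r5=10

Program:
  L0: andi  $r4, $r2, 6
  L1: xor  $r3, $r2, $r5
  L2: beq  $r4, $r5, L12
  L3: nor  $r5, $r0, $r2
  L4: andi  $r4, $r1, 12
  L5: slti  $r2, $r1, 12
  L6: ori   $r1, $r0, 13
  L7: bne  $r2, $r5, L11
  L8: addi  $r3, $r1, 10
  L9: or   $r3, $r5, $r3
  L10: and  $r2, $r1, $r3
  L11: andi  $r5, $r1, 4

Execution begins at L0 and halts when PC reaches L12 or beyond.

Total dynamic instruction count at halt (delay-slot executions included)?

10

#0 andi  $r4, $r2, 6 ; 0/15/13/15/4/10
#1 xor  $r3, $r2, $r5 ; 0/15/13/7/4/10
#2 beq  $r4, $r5, L12 ; 0/15/13/7/4/10 ; →fallthru
#3 nor  $r5, $r0, $r2 ; 0/15/13/7/4/65522
#4 andi  $r4, $r1, 12 ; 0/15/13/7/12/65522
#5 slti  $r2, $r1, 12 ; 0/15/0/7/12/65522
#6 ori   $r1, $r0, 13 ; 0/13/0/7/12/65522
#7 bne  $r2, $r5, L11 ; 0/13/0/7/12/65522 ; →target
#8 addi  $r3, $r1, 10 ; 0/13/0/23/12/65522
#11 andi  $r5, $r1, 4 ; 0/13/0/23/12/4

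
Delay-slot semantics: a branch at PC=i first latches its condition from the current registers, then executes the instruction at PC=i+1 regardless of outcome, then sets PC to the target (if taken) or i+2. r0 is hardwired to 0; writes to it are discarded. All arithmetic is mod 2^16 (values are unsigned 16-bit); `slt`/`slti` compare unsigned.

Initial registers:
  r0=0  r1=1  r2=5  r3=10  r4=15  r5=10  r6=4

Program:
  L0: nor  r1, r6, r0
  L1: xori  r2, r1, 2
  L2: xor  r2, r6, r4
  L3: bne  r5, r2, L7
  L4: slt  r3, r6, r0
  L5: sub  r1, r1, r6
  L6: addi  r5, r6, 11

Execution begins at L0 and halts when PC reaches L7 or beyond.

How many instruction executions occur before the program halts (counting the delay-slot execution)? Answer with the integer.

#0 nor  r1, r6, r0 ; 0/65531/5/10/15/10/4
#1 xori  r2, r1, 2 ; 0/65531/65529/10/15/10/4
#2 xor  r2, r6, r4 ; 0/65531/11/10/15/10/4
#3 bne  r5, r2, L7 ; 0/65531/11/10/15/10/4 ; →target
#4 slt  r3, r6, r0 ; 0/65531/11/0/15/10/4

5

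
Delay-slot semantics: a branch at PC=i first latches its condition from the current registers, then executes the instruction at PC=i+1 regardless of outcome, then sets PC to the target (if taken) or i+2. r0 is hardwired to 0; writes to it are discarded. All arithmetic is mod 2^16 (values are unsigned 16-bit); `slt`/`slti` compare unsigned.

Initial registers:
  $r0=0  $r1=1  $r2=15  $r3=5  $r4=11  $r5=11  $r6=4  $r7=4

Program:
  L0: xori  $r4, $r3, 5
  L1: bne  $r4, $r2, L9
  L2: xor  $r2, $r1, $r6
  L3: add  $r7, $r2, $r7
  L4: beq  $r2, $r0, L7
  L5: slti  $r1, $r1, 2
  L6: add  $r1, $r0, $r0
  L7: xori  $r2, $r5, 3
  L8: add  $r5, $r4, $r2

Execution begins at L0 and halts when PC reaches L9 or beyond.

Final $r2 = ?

5

[0] xori  $r4, $r3, 5  →  {$r0:0, $r1:1, $r2:15, $r3:5, $r4:0, $r5:11, $r6:4, $r7:4}
[1] bne  $r4, $r2, L9  →  {$r0:0, $r1:1, $r2:15, $r3:5, $r4:0, $r5:11, $r6:4, $r7:4}  ⟨branch taken⟩
[2] xor  $r2, $r1, $r6  →  {$r0:0, $r1:1, $r2:5, $r3:5, $r4:0, $r5:11, $r6:4, $r7:4}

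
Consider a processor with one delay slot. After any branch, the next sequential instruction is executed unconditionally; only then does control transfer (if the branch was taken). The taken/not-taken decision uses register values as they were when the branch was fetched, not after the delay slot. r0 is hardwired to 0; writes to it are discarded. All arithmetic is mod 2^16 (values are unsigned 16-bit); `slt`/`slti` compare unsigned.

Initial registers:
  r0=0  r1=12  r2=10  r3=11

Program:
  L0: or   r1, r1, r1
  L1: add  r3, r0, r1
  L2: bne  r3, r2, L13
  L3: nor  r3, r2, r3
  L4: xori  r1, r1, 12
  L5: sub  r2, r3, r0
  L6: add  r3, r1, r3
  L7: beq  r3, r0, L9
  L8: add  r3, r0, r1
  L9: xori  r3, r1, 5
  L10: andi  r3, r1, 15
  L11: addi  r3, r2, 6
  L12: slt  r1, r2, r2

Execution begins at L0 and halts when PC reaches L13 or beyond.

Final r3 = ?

PC=0  or   r1, r1, r1        | r0=0 r1=12 r2=10 r3=11
PC=1  add  r3, r0, r1        | r0=0 r1=12 r2=10 r3=12
PC=2  bne  r3, r2, L13       | r0=0 r1=12 r2=10 r3=12  [TAKEN]
PC=3  nor  r3, r2, r3        | r0=0 r1=12 r2=10 r3=65521

65521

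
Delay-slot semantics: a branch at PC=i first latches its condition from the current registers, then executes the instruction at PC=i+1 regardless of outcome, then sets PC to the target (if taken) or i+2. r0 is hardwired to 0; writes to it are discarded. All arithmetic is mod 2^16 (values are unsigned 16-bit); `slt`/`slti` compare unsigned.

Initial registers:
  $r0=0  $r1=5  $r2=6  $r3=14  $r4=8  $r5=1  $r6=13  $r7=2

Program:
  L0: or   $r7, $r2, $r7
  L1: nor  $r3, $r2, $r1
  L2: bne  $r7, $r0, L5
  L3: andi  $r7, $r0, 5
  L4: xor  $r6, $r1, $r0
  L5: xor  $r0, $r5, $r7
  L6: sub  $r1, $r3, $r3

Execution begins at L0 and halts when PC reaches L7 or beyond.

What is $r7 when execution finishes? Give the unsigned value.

PC=0  or   $r7, $r2, $r7     | $r0=0 $r1=5 $r2=6 $r3=14 $r4=8 $r5=1 $r6=13 $r7=6
PC=1  nor  $r3, $r2, $r1     | $r0=0 $r1=5 $r2=6 $r3=65528 $r4=8 $r5=1 $r6=13 $r7=6
PC=2  bne  $r7, $r0, L5      | $r0=0 $r1=5 $r2=6 $r3=65528 $r4=8 $r5=1 $r6=13 $r7=6  [TAKEN]
PC=3  andi  $r7, $r0, 5      | $r0=0 $r1=5 $r2=6 $r3=65528 $r4=8 $r5=1 $r6=13 $r7=0
PC=5  xor  $r0, $r5, $r7     | $r0=0 $r1=5 $r2=6 $r3=65528 $r4=8 $r5=1 $r6=13 $r7=0
PC=6  sub  $r1, $r3, $r3     | $r0=0 $r1=0 $r2=6 $r3=65528 $r4=8 $r5=1 $r6=13 $r7=0

0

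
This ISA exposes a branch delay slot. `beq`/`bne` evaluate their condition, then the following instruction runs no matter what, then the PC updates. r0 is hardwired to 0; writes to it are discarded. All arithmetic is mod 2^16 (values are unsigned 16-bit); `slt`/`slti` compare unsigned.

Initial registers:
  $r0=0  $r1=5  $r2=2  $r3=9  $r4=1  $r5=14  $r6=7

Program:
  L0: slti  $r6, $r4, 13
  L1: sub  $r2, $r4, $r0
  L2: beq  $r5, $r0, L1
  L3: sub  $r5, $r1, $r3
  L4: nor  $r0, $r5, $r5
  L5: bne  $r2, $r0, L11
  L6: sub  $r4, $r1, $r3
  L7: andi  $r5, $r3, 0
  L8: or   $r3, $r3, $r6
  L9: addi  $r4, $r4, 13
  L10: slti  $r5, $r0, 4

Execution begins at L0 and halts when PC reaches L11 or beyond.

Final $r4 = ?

PC=0  slti  $r6, $r4, 13     | $r0=0 $r1=5 $r2=2 $r3=9 $r4=1 $r5=14 $r6=1
PC=1  sub  $r2, $r4, $r0     | $r0=0 $r1=5 $r2=1 $r3=9 $r4=1 $r5=14 $r6=1
PC=2  beq  $r5, $r0, L1      | $r0=0 $r1=5 $r2=1 $r3=9 $r4=1 $r5=14 $r6=1  [not taken]
PC=3  sub  $r5, $r1, $r3     | $r0=0 $r1=5 $r2=1 $r3=9 $r4=1 $r5=65532 $r6=1
PC=4  nor  $r0, $r5, $r5     | $r0=0 $r1=5 $r2=1 $r3=9 $r4=1 $r5=65532 $r6=1
PC=5  bne  $r2, $r0, L11     | $r0=0 $r1=5 $r2=1 $r3=9 $r4=1 $r5=65532 $r6=1  [TAKEN]
PC=6  sub  $r4, $r1, $r3     | $r0=0 $r1=5 $r2=1 $r3=9 $r4=65532 $r5=65532 $r6=1

65532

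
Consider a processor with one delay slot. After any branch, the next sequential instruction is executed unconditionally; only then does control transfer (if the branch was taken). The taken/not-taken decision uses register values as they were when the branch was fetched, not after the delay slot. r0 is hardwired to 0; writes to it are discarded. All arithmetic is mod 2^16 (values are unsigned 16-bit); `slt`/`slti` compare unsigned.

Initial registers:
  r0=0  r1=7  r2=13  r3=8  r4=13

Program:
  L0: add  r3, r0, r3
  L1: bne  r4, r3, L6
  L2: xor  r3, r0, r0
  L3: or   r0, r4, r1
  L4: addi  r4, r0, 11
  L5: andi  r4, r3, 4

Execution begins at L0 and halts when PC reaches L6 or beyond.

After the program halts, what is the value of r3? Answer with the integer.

#0 add  r3, r0, r3 ; 0/7/13/8/13
#1 bne  r4, r3, L6 ; 0/7/13/8/13 ; →target
#2 xor  r3, r0, r0 ; 0/7/13/0/13

0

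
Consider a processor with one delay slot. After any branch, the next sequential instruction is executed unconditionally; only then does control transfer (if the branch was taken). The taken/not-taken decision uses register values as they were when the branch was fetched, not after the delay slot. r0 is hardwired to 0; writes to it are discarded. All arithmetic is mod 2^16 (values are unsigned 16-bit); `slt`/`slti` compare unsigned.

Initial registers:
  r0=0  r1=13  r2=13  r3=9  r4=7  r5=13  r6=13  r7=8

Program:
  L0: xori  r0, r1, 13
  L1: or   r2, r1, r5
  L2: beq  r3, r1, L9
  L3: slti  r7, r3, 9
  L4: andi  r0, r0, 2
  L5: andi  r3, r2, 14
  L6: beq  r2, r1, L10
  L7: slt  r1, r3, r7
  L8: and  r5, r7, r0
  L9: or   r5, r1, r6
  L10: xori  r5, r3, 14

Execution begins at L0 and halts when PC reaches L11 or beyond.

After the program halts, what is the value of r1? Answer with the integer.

0

  step pc=0: xori  r0, r1, 13  regs=(0,13,13,9,7,13,13,8)
  step pc=1: or   r2, r1, r5  regs=(0,13,13,9,7,13,13,8)
  step pc=2: beq  r3, r1, L9  cond=F  regs=(0,13,13,9,7,13,13,8)
  step pc=3: slti  r7, r3, 9  regs=(0,13,13,9,7,13,13,0)
  step pc=4: andi  r0, r0, 2  regs=(0,13,13,9,7,13,13,0)
  step pc=5: andi  r3, r2, 14  regs=(0,13,13,12,7,13,13,0)
  step pc=6: beq  r2, r1, L10  cond=T  regs=(0,13,13,12,7,13,13,0)
  step pc=7: slt  r1, r3, r7  regs=(0,0,13,12,7,13,13,0)
  step pc=10: xori  r5, r3, 14  regs=(0,0,13,12,7,2,13,0)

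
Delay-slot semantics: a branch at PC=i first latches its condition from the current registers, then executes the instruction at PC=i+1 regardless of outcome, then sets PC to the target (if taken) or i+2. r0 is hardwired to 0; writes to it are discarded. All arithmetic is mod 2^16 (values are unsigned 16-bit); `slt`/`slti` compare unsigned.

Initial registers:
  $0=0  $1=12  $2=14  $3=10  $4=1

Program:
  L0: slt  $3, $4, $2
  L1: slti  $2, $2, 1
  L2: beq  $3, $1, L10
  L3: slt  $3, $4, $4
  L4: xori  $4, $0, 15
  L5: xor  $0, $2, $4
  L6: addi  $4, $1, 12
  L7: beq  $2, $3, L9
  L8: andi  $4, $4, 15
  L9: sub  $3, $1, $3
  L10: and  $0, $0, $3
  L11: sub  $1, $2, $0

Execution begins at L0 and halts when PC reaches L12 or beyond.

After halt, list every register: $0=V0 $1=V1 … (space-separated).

$0=0 $1=0 $2=0 $3=12 $4=8

#0 slt  $3, $4, $2 ; 0/12/14/1/1
#1 slti  $2, $2, 1 ; 0/12/0/1/1
#2 beq  $3, $1, L10 ; 0/12/0/1/1 ; →fallthru
#3 slt  $3, $4, $4 ; 0/12/0/0/1
#4 xori  $4, $0, 15 ; 0/12/0/0/15
#5 xor  $0, $2, $4 ; 0/12/0/0/15
#6 addi  $4, $1, 12 ; 0/12/0/0/24
#7 beq  $2, $3, L9 ; 0/12/0/0/24 ; →target
#8 andi  $4, $4, 15 ; 0/12/0/0/8
#9 sub  $3, $1, $3 ; 0/12/0/12/8
#10 and  $0, $0, $3 ; 0/12/0/12/8
#11 sub  $1, $2, $0 ; 0/0/0/12/8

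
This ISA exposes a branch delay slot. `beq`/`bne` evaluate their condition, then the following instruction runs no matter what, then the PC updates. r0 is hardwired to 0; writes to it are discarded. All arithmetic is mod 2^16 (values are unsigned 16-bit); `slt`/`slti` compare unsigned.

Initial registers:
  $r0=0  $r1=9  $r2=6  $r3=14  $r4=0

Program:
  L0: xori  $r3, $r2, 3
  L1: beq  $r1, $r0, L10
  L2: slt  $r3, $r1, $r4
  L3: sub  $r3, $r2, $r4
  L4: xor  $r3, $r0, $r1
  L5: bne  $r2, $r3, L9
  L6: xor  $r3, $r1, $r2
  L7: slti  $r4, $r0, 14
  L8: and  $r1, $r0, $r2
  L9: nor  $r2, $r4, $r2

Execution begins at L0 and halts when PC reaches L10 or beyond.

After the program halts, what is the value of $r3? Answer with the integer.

15

[0] xori  $r3, $r2, 3  →  {$r0:0, $r1:9, $r2:6, $r3:5, $r4:0}
[1] beq  $r1, $r0, L10  →  {$r0:0, $r1:9, $r2:6, $r3:5, $r4:0}  ⟨branch fallthrough⟩
[2] slt  $r3, $r1, $r4  →  {$r0:0, $r1:9, $r2:6, $r3:0, $r4:0}
[3] sub  $r3, $r2, $r4  →  {$r0:0, $r1:9, $r2:6, $r3:6, $r4:0}
[4] xor  $r3, $r0, $r1  →  {$r0:0, $r1:9, $r2:6, $r3:9, $r4:0}
[5] bne  $r2, $r3, L9  →  {$r0:0, $r1:9, $r2:6, $r3:9, $r4:0}  ⟨branch taken⟩
[6] xor  $r3, $r1, $r2  →  {$r0:0, $r1:9, $r2:6, $r3:15, $r4:0}
[9] nor  $r2, $r4, $r2  →  {$r0:0, $r1:9, $r2:65529, $r3:15, $r4:0}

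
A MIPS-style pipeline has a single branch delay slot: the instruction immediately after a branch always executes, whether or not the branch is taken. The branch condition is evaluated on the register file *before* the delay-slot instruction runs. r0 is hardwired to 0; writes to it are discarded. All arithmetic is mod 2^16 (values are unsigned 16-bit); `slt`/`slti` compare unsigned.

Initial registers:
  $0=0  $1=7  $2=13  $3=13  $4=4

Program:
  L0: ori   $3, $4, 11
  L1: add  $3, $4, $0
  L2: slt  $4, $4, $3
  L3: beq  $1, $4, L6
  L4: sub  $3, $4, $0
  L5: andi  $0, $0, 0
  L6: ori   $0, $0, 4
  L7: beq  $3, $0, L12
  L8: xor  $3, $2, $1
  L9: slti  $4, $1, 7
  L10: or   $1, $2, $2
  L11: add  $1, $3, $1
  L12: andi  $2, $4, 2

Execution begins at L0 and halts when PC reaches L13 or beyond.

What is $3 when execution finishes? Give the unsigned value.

10

  step pc=0: ori   $3, $4, 11  regs=(0,7,13,15,4)
  step pc=1: add  $3, $4, $0  regs=(0,7,13,4,4)
  step pc=2: slt  $4, $4, $3  regs=(0,7,13,4,0)
  step pc=3: beq  $1, $4, L6  cond=F  regs=(0,7,13,4,0)
  step pc=4: sub  $3, $4, $0  regs=(0,7,13,0,0)
  step pc=5: andi  $0, $0, 0  regs=(0,7,13,0,0)
  step pc=6: ori   $0, $0, 4  regs=(0,7,13,0,0)
  step pc=7: beq  $3, $0, L12  cond=T  regs=(0,7,13,0,0)
  step pc=8: xor  $3, $2, $1  regs=(0,7,13,10,0)
  step pc=12: andi  $2, $4, 2  regs=(0,7,0,10,0)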